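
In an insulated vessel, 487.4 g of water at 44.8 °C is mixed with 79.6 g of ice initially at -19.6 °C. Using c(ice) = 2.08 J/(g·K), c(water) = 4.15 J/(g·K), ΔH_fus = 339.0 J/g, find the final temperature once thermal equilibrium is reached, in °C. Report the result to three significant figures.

Heat to bring ice to 0 °C and melt it: q₁ = 79.6×2.08×19.6 + 79.6×339.0 = 30230 J
Heat the water can supply cooling to 0 °C: 487.4×4.15×44.8 = 90617.4 J > q₁, so all ice melts.
Energy balance: 487.4×4.15×(44.8 − T) = 30230 + 79.6×4.15×(T − 0)
2022.71(44.8 − T) = 30230 + 330.34 T
90617.4 − 30230 = 2353.05 T
T = 60387.4 / 2353.05 = 25.66 °C

T_f = 25.7 °C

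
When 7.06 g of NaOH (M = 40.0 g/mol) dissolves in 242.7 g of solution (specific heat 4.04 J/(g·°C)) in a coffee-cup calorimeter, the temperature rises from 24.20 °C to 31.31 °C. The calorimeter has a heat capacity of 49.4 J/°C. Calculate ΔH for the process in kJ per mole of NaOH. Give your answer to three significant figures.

ΔH = -41.5 kJ/mol

|ΔT| = |31.31 − 24.20| = 7.11 °C
|q_surr| = (242.7 × 4.04 + 49.4) × 7.11 = 1029.908 × 7.11 = 7323 J
n(NaOH) = 7.06 / 40.0 = 0.1765 mol
Temperature rose, so q_rxn = −|q_surr| = -7.323 kJ
ΔH = q_rxn / n = -41.49 kJ/mol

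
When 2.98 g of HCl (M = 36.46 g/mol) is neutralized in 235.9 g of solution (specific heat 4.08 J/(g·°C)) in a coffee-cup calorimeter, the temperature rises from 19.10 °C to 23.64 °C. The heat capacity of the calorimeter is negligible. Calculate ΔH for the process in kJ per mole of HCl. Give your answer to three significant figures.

|ΔT| = |23.64 − 19.10| = 4.54 °C
|q_surr| = (235.9 × 4.08) × 4.54 = 962.472 × 4.54 = 4370 J
n(HCl) = 2.98 / 36.46 = 0.08173 mol
Temperature rose, so q_rxn = −|q_surr| = -4.370 kJ
ΔH = q_rxn / n = -53.47 kJ/mol

ΔH = -53.5 kJ/mol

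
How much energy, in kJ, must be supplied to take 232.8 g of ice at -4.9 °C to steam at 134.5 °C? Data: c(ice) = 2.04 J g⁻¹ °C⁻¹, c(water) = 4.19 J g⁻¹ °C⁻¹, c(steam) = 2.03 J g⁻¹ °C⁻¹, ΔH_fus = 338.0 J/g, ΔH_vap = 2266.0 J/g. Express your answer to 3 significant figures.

q = 722 kJ

q1 (heat ice -4.9→0.0 °C): 232.8 × 2.04 × 4.9 = 2327 J
q2 (melt at 0 °C): 232.8 × 338.0 = 78686 J
q3 (heat water 0.0→100.0 °C): 232.8 × 4.19 × 100.0 = 97543 J
q4 (vaporize at 100 °C): 232.8 × 2266.0 = 527525 J
q5 (heat steam 100.0→134.5 °C): 232.8 × 2.03 × 34.5 = 16304 J
Total: 2327 + 78686 + 97543 + 527525 + 16304 = 722385 J = 722 kJ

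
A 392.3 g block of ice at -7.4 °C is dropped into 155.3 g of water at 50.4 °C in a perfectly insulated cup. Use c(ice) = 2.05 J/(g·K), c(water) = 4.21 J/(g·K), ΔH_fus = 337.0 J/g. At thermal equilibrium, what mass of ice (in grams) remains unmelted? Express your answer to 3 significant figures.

Heat to warm all ice to 0 °C: 392.3×2.05×7.4 = 5951.2 J
Heat released by water cooling to 0 °C: 155.3×4.21×50.4 = 32952 J
32952 J < 5951.2 + 392.3×337.0 = 138156.3 J, so not all ice melts; final T = 0 °C.
Heat left for melting: 32952 − 5951.2 = 27000.8 J
Mass melted = 27000.8 / 337.0 = 80.12 g
Ice remaining = 392.3 − 80.12 = 312.18 g

m_ice remaining = 312 g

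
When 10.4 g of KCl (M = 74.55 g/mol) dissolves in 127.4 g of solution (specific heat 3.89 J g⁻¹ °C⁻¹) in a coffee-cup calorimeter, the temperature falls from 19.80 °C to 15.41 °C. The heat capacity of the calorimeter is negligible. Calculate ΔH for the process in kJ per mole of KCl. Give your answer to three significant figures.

ΔH = 15.6 kJ/mol

|ΔT| = |15.41 − 19.80| = 4.39 °C
|q_surr| = (127.4 × 3.89) × 4.39 = 495.586 × 4.39 = 2176 J
n(KCl) = 10.4 / 74.55 = 0.1395 mol
Temperature fell, so q_rxn = +|q_surr| = 2.176 kJ
ΔH = q_rxn / n = 15.60 kJ/mol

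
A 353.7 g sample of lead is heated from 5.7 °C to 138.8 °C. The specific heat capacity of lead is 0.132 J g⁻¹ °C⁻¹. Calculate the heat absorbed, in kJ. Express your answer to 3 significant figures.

q = 6.21 kJ

q = m c ΔT = 353.7 × 0.132 × (138.8 − 5.7)
q = 353.7 × 0.132 × 133.1 = 6214 J = 6.21 kJ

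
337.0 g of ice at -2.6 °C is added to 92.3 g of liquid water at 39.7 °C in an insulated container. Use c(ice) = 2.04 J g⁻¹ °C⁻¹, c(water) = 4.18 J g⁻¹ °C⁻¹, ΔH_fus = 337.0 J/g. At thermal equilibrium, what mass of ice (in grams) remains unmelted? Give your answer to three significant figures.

m_ice remaining = 297 g

Heat to warm all ice to 0 °C: 337.0×2.04×2.6 = 1787.4 J
Heat released by water cooling to 0 °C: 92.3×4.18×39.7 = 15317 J
15317 J < 1787.4 + 337.0×337.0 = 115356.4 J, so not all ice melts; final T = 0 °C.
Heat left for melting: 15317 − 1787.4 = 13529.6 J
Mass melted = 13529.6 / 337.0 = 40.15 g
Ice remaining = 337.0 − 40.15 = 296.85 g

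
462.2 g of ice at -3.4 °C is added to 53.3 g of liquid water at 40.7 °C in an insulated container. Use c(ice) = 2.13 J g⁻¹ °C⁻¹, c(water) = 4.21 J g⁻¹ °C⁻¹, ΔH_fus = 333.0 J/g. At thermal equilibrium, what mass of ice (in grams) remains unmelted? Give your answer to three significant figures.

m_ice remaining = 445 g

Heat to warm all ice to 0 °C: 462.2×2.13×3.4 = 3347.3 J
Heat released by water cooling to 0 °C: 53.3×4.21×40.7 = 9132.8 J
9132.8 J < 3347.3 + 462.2×333.0 = 157259.9 J, so not all ice melts; final T = 0 °C.
Heat left for melting: 9132.8 − 3347.3 = 5785.5 J
Mass melted = 5785.5 / 333.0 = 17.37 g
Ice remaining = 462.2 − 17.37 = 444.83 g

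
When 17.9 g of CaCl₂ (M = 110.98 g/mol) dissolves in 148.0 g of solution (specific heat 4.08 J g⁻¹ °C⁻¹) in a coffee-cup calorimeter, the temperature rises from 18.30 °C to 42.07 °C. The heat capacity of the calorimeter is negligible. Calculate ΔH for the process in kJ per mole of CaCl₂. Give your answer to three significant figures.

|ΔT| = |42.07 − 18.30| = 23.77 °C
|q_surr| = (148.0 × 4.08) × 23.77 = 603.84 × 23.77 = 14350 J
n(CaCl₂) = 17.9 / 110.98 = 0.1613 mol
Temperature rose, so q_rxn = −|q_surr| = -14.35 kJ
ΔH = q_rxn / n = -88.96 kJ/mol

ΔH = -89.0 kJ/mol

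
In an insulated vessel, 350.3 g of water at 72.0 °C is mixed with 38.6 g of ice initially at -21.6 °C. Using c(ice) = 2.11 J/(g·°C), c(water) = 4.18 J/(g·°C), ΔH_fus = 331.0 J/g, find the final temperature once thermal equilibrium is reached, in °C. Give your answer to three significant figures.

Heat to bring ice to 0 °C and melt it: q₁ = 38.6×2.11×21.6 + 38.6×331.0 = 14536 J
Heat the water can supply cooling to 0 °C: 350.3×4.18×72.0 = 105426 J > q₁, so all ice melts.
Energy balance: 350.3×4.18×(72.0 − T) = 14536 + 38.6×4.18×(T − 0)
1464.254(72.0 − T) = 14536 + 161.348 T
105426 − 14536 = 1625.602 T
T = 90890 / 1625.602 = 55.91 °C

T_f = 55.9 °C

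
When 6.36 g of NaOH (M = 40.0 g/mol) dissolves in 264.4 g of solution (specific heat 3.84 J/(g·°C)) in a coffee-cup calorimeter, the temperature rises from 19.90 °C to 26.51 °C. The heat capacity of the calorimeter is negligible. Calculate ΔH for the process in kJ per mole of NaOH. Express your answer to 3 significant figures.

ΔH = -42.2 kJ/mol

|ΔT| = |26.51 − 19.90| = 6.61 °C
|q_surr| = (264.4 × 3.84) × 6.61 = 1015.296 × 6.61 = 6711 J
n(NaOH) = 6.36 / 40.0 = 0.1590 mol
Temperature rose, so q_rxn = −|q_surr| = -6.711 kJ
ΔH = q_rxn / n = -42.21 kJ/mol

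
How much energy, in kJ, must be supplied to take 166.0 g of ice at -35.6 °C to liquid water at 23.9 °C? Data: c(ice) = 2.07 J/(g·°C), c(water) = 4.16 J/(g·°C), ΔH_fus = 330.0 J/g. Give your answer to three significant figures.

q = 83.5 kJ

q1 (heat ice -35.6→0.0 °C): 166.0 × 2.07 × 35.6 = 12233 J
q2 (melt at 0 °C): 166.0 × 330.0 = 54780 J
q3 (heat water 0.0→23.9 °C): 166.0 × 4.16 × 23.9 = 16504 J
Total: 12233 + 54780 + 16504 = 83517 J = 83.5 kJ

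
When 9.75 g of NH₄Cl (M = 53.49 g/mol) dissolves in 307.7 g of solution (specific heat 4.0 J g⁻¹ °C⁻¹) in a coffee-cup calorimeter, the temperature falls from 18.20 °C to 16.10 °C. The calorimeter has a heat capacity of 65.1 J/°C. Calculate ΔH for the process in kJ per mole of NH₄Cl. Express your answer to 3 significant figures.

ΔH = 14.9 kJ/mol

|ΔT| = |16.10 − 18.20| = 2.10 °C
|q_surr| = (307.7 × 4.0 + 65.1) × 2.10 = 1295.9 × 2.10 = 2721 J
n(NH₄Cl) = 9.75 / 53.49 = 0.1823 mol
Temperature fell, so q_rxn = +|q_surr| = 2.721 kJ
ΔH = q_rxn / n = 14.93 kJ/mol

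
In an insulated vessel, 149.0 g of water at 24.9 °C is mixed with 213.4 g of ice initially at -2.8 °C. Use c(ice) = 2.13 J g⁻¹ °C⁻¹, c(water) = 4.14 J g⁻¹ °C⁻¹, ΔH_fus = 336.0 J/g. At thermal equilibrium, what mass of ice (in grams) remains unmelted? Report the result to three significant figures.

m_ice remaining = 171 g

Heat to warm all ice to 0 °C: 213.4×2.13×2.8 = 1272.7 J
Heat released by water cooling to 0 °C: 149.0×4.14×24.9 = 15360 J
15360 J < 1272.7 + 213.4×336.0 = 72975.1 J, so not all ice melts; final T = 0 °C.
Heat left for melting: 15360 − 1272.7 = 14087.3 J
Mass melted = 14087.3 / 336.0 = 41.93 g
Ice remaining = 213.4 − 41.93 = 171.47 g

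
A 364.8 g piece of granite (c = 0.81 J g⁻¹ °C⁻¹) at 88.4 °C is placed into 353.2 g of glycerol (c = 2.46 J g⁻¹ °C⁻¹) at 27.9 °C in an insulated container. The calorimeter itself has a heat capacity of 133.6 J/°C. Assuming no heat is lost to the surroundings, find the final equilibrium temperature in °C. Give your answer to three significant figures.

T_f = 41.7 °C

Heat lost by granite = heat gained by glycerol + calorimeter.
(364.8)(0.81)(88.4 − T) = [(353.2)(2.46) + 133.6](T − 27.9)
295.488 (88.4 − T) = 1002.472 (T − 27.9)
26121 − 295.488 T = 1002.472 T − 27969
54090 = 1297.960 T
T = 41.67 °C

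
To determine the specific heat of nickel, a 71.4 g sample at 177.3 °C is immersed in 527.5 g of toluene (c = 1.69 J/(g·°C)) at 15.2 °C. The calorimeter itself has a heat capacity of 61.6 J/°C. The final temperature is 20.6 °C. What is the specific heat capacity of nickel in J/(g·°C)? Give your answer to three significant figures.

q_gained = (527.5 × 1.69 + 61.6) × (20.6 − 15.2) = 5147 J
q_lost = 71.4 × c × (177.3 − 20.6) = 11188.38 c
Set equal: c = 5147 / 11188.38 = 0.460 J/(g·°C)

c = 0.460 J/(g·°C)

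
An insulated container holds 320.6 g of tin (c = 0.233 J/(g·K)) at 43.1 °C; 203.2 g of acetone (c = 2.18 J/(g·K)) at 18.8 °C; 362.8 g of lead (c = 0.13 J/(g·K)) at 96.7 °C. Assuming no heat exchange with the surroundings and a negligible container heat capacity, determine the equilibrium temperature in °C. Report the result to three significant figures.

T_f = 28.5 °C

Σ mᵢcᵢ(T − Tᵢ) = 0  ⇒  T = Σ mᵢcᵢTᵢ / Σ mᵢcᵢ
Σ mᵢcᵢ = 320.6×0.233 + 203.2×2.18 + 362.8×0.13 = 564.8398
Σ mᵢcᵢTᵢ = 74.6998×43.1 + 442.976×18.8 + 47.164×96.7 = 16108
T = 16108 / 564.8398 = 28.52 °C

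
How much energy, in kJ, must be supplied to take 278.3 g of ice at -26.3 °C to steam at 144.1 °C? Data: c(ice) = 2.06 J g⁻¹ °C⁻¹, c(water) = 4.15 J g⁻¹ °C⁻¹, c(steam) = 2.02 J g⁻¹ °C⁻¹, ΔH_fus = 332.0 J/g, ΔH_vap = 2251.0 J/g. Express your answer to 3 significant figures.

q1 (heat ice -26.3→0.0 °C): 278.3 × 2.06 × 26.3 = 15078 J
q2 (melt at 0 °C): 278.3 × 332.0 = 92396 J
q3 (heat water 0.0→100.0 °C): 278.3 × 4.15 × 100.0 = 115495 J
q4 (vaporize at 100 °C): 278.3 × 2251.0 = 626453 J
q5 (heat steam 100.0→144.1 °C): 278.3 × 2.02 × 44.1 = 24792 J
Total: 15078 + 92396 + 115495 + 626453 + 24792 = 874214 J = 874 kJ

q = 874 kJ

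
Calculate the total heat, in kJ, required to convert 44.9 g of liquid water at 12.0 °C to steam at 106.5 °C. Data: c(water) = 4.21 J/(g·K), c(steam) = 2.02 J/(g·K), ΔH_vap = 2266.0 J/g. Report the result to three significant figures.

q1 (heat water 12.0→100.0 °C): 44.9 × 4.21 × 88.0 = 16635 J
q2 (vaporize at 100 °C): 44.9 × 2266.0 = 101743 J
q3 (heat steam 100.0→106.5 °C): 44.9 × 2.02 × 6.5 = 590 J
Total: 16635 + 101743 + 590 = 118968 J = 119 kJ

q = 119 kJ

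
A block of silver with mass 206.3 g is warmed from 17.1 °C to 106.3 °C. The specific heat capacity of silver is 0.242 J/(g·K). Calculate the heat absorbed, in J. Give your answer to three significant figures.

q = 4450 J

q = m c ΔT = 206.3 × 0.242 × (106.3 − 17.1)
q = 206.3 × 0.242 × 89.2 = 4453 J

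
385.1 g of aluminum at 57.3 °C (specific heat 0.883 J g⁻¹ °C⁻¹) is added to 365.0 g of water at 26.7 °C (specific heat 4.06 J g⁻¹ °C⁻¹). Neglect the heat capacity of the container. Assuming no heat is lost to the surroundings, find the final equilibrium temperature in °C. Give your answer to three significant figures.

Heat lost by aluminum = heat gained by water.
(385.1)(0.883)(57.3 − T) = (365.0)(4.06)(T − 26.7)
340.0433 (57.3 − T) = 1481.9 (T − 26.7)
19484 − 340.0433 T = 1481.9 T − 39567
59051 = 1821.9433 T
T = 32.41 °C

T_f = 32.4 °C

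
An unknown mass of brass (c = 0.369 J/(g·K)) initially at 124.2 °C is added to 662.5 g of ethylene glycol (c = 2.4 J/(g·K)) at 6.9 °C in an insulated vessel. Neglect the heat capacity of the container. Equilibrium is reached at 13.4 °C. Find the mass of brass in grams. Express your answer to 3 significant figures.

q_gained = (662.5 × 2.4) × (13.4 − 6.9) = 10340 J
q_lost = m × 0.369 × (124.2 − 13.4) = 40.8852 m
m = 10340 / 40.8852 = 253 g

m = 253 g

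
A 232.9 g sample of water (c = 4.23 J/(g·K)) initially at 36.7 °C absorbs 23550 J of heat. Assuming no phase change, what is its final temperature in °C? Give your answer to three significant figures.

T_f = 60.6 °C

ΔT = q / (m c) = 23550 / (232.9 × 4.23) = 23.90 °C
T_f = 36.7 + 23.90 = 60.60 °C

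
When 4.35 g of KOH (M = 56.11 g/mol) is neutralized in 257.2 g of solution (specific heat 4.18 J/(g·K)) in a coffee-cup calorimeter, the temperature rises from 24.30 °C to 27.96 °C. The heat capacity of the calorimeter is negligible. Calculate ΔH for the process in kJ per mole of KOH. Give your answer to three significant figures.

|ΔT| = |27.96 − 24.30| = 3.66 °C
|q_surr| = (257.2 × 4.18) × 3.66 = 1075.096 × 3.66 = 3935 J
n(KOH) = 4.35 / 56.11 = 0.07753 mol
Temperature rose, so q_rxn = −|q_surr| = -3.935 kJ
ΔH = q_rxn / n = -50.75 kJ/mol

ΔH = -50.8 kJ/mol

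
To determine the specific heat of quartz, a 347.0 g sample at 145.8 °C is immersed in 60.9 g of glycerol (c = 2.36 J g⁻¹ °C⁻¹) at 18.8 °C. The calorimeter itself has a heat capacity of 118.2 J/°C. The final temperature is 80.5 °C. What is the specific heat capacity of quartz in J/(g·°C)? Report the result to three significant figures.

q_gained = (60.9 × 2.36 + 118.2) × (80.5 − 18.8) = 16160 J
q_lost = 347.0 × c × (145.8 − 80.5) = 22659.1 c
Set equal: c = 16160 / 22659.1 = 0.713 J/(g·°C)

c = 0.713 J/(g·°C)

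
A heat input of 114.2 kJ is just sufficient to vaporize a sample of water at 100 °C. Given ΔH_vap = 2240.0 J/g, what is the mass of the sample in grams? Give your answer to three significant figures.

m = 51.0 g

m = q / ΔH_vap = 114200 J / 2240.0 J/g = 51.0 g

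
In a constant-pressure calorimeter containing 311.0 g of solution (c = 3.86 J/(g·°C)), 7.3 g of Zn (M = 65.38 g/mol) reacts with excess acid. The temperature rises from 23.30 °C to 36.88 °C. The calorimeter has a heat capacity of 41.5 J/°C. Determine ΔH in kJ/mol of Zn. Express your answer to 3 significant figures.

|ΔT| = |36.88 − 23.30| = 13.58 °C
|q_surr| = (311.0 × 3.86 + 41.5) × 13.58 = 1241.96 × 13.58 = 16870 J
n(Zn) = 7.3 / 65.38 = 0.1117 mol
Temperature rose, so q_rxn = −|q_surr| = -16.87 kJ
ΔH = q_rxn / n = -151.0 kJ/mol

ΔH = -151 kJ/mol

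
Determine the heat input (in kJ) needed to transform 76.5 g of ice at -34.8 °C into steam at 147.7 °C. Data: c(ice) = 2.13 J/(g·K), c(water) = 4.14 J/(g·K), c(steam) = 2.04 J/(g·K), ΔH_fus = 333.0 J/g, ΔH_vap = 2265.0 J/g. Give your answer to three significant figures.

q = 244 kJ

q1 (heat ice -34.8→0.0 °C): 76.5 × 2.13 × 34.8 = 5670 J
q2 (melt at 0 °C): 76.5 × 333.0 = 25475 J
q3 (heat water 0.0→100.0 °C): 76.5 × 4.14 × 100.0 = 31671 J
q4 (vaporize at 100 °C): 76.5 × 2265.0 = 173273 J
q5 (heat steam 100.0→147.7 °C): 76.5 × 2.04 × 47.7 = 7444 J
Total: 5670 + 25475 + 31671 + 173273 + 7444 = 243533 J = 244 kJ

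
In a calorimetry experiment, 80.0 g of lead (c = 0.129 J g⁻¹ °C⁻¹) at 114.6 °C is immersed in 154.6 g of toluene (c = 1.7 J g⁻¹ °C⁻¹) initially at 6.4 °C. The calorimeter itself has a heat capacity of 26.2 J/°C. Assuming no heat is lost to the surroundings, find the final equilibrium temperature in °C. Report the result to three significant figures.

Heat lost by lead = heat gained by toluene + calorimeter.
(80.0)(0.129)(114.6 − T) = [(154.6)(1.7) + 26.2](T − 6.4)
10.32 (114.6 − T) = 289.02 (T − 6.4)
1182.7 − 10.32 T = 289.02 T − 1849.7
3032.4 = 299.34 T
T = 10.13 °C

T_f = 10.1 °C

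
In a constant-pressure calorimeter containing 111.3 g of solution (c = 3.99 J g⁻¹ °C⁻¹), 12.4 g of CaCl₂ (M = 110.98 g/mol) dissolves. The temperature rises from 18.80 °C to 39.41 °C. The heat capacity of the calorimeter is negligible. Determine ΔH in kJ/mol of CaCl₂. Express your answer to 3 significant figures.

|ΔT| = |39.41 − 18.80| = 20.61 °C
|q_surr| = (111.3 × 3.99) × 20.61 = 444.087 × 20.61 = 9153 J
n(CaCl₂) = 12.4 / 110.98 = 0.1117 mol
Temperature rose, so q_rxn = −|q_surr| = -9.153 kJ
ΔH = q_rxn / n = -81.94 kJ/mol

ΔH = -81.9 kJ/mol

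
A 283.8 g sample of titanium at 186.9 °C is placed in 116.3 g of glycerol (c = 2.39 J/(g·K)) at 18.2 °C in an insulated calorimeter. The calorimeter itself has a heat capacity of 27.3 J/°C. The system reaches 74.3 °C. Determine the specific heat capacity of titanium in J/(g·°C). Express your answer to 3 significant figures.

c = 0.536 J/(g·°C)

q_gained = (116.3 × 2.39 + 27.3) × (74.3 − 18.2) = 17120 J
q_lost = 283.8 × c × (186.9 − 74.3) = 31955.88 c
Set equal: c = 17120 / 31955.88 = 0.536 J/(g·°C)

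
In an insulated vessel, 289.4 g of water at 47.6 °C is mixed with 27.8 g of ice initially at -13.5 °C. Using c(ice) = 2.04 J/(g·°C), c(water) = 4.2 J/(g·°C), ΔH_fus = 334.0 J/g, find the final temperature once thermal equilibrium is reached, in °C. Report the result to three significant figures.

Heat to bring ice to 0 °C and melt it: q₁ = 27.8×2.04×13.5 + 27.8×334.0 = 10051 J
Heat the water can supply cooling to 0 °C: 289.4×4.2×47.6 = 57856.8 J > q₁, so all ice melts.
Energy balance: 289.4×4.2×(47.6 − T) = 10051 + 27.8×4.2×(T − 0)
1215.48(47.6 − T) = 10051 + 116.76 T
57856.8 − 10051 = 1332.24 T
T = 47805.8 / 1332.24 = 35.88 °C

T_f = 35.9 °C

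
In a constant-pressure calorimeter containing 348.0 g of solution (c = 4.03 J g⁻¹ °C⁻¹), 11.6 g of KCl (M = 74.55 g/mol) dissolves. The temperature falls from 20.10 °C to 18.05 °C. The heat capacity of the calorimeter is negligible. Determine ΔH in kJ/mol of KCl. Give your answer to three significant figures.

|ΔT| = |18.05 − 20.10| = 2.05 °C
|q_surr| = (348.0 × 4.03) × 2.05 = 1402.44 × 2.05 = 2875 J
n(KCl) = 11.6 / 74.55 = 0.1556 mol
Temperature fell, so q_rxn = +|q_surr| = 2.875 kJ
ΔH = q_rxn / n = 18.48 kJ/mol

ΔH = 18.5 kJ/mol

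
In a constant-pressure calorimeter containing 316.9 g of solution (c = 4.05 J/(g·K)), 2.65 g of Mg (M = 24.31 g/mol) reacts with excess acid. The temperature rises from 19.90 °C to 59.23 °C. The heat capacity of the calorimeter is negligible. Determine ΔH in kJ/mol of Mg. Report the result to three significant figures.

ΔH = -463 kJ/mol

|ΔT| = |59.23 − 19.90| = 39.33 °C
|q_surr| = (316.9 × 4.05) × 39.33 = 1283.445 × 39.33 = 50480 J
n(Mg) = 2.65 / 24.31 = 0.1090 mol
Temperature rose, so q_rxn = −|q_surr| = -50.48 kJ
ΔH = q_rxn / n = -463.1 kJ/mol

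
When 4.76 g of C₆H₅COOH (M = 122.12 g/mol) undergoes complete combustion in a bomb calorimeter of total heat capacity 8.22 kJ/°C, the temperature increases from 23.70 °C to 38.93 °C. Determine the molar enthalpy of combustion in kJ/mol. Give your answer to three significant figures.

ΔT = 38.93 − 23.70 = 15.23 °C
q_cal = C_cal × ΔT = 8.22 × 15.23 = 125.1906 kJ
n = 4.76 / 122.12 = 0.03898 mol
q_rxn = −q_cal = -125.1906 kJ
ΔH = -125.1906 / 0.03898 = -3212 kJ/mol

ΔH = -3210 kJ/mol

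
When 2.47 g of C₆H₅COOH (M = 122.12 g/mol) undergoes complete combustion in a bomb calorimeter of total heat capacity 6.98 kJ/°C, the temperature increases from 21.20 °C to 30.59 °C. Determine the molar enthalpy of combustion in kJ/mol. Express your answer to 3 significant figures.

ΔH = -3240 kJ/mol

ΔT = 30.59 − 21.20 = 9.39 °C
q_cal = C_cal × ΔT = 6.98 × 9.39 = 65.5422 kJ
n = 2.47 / 122.12 = 0.02023 mol
q_rxn = −q_cal = -65.5422 kJ
ΔH = -65.5422 / 0.02023 = -3240 kJ/mol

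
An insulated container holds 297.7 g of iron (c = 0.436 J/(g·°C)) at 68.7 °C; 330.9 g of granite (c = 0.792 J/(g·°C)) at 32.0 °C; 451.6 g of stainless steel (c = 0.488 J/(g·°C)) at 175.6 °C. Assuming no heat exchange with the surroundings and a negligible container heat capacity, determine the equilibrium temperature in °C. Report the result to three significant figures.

T_f = 91.5 °C

Σ mᵢcᵢ(T − Tᵢ) = 0  ⇒  T = Σ mᵢcᵢTᵢ / Σ mᵢcᵢ
Σ mᵢcᵢ = 297.7×0.436 + 330.9×0.792 + 451.6×0.488 = 612.2508
Σ mᵢcᵢTᵢ = 129.7972×68.7 + 262.0728×32.0 + 220.3808×175.6 = 56002
T = 56002 / 612.2508 = 91.47 °C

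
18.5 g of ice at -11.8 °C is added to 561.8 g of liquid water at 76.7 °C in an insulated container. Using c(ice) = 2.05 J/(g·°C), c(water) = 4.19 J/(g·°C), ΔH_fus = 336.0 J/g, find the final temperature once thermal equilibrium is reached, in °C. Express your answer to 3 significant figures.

Heat to bring ice to 0 °C and melt it: q₁ = 18.5×2.05×11.8 + 18.5×336.0 = 6663.5 J
Heat the water can supply cooling to 0 °C: 561.8×4.19×76.7 = 180547 J > q₁, so all ice melts.
Energy balance: 561.8×4.19×(76.7 − T) = 6663.5 + 18.5×4.19×(T − 0)
2353.942(76.7 − T) = 6663.5 + 77.515 T
180547 − 6663.5 = 2431.457 T
T = 173883.5 / 2431.457 = 71.51 °C

T_f = 71.5 °C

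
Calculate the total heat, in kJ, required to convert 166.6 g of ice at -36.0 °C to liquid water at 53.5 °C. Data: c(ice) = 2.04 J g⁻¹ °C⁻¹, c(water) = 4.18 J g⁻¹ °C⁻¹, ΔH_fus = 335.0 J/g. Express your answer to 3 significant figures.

q1 (heat ice -36.0→0.0 °C): 166.6 × 2.04 × 36.0 = 12235 J
q2 (melt at 0 °C): 166.6 × 335.0 = 55811 J
q3 (heat water 0.0→53.5 °C): 166.6 × 4.18 × 53.5 = 37257 J
Total: 12235 + 55811 + 37257 = 105303 J = 105 kJ

q = 105 kJ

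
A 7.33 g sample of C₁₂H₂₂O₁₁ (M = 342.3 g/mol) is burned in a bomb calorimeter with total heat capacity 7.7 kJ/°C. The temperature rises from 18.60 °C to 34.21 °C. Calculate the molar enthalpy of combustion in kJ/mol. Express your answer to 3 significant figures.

ΔT = 34.21 − 18.60 = 15.61 °C
q_cal = C_cal × ΔT = 7.7 × 15.61 = 120.197 kJ
n = 7.33 / 342.3 = 0.02141 mol
q_rxn = −q_cal = -120.197 kJ
ΔH = -120.197 / 0.02141 = -5614 kJ/mol

ΔH = -5610 kJ/mol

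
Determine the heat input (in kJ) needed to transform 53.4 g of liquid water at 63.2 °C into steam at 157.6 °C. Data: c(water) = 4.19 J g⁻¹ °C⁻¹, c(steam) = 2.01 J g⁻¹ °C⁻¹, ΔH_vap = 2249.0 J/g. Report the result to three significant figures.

q = 135 kJ

q1 (heat water 63.2→100.0 °C): 53.4 × 4.19 × 36.8 = 8234 J
q2 (vaporize at 100 °C): 53.4 × 2249.0 = 120097 J
q3 (heat steam 100.0→157.6 °C): 53.4 × 2.01 × 57.6 = 6182 J
Total: 8234 + 120097 + 6182 = 134513 J = 135 kJ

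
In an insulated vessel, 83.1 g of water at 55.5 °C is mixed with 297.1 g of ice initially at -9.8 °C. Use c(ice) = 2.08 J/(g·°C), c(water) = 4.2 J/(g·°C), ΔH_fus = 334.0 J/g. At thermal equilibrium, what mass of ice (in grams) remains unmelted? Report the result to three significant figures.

Heat to warm all ice to 0 °C: 297.1×2.08×9.8 = 6056.1 J
Heat released by water cooling to 0 °C: 83.1×4.2×55.5 = 19371 J
19371 J < 6056.1 + 297.1×334.0 = 105287.5 J, so not all ice melts; final T = 0 °C.
Heat left for melting: 19371 − 6056.1 = 13314.9 J
Mass melted = 13314.9 / 334.0 = 39.86 g
Ice remaining = 297.1 − 39.86 = 257.24 g

m_ice remaining = 257 g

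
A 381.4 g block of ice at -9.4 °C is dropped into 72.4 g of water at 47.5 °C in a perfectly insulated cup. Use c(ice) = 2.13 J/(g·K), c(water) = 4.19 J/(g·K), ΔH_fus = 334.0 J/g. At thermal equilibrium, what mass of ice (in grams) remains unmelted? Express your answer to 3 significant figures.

m_ice remaining = 361 g

Heat to warm all ice to 0 °C: 381.4×2.13×9.4 = 7636.4 J
Heat released by water cooling to 0 °C: 72.4×4.19×47.5 = 14409 J
14409 J < 7636.4 + 381.4×334.0 = 135024.0 J, so not all ice melts; final T = 0 °C.
Heat left for melting: 14409 − 7636.4 = 6772.6 J
Mass melted = 6772.6 / 334.0 = 20.28 g
Ice remaining = 381.4 − 20.28 = 361.12 g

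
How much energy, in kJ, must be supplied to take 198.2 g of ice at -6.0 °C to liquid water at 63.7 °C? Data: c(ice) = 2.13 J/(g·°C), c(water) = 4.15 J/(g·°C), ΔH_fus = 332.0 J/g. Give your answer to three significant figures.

q = 121 kJ

q1 (heat ice -6.0→0.0 °C): 198.2 × 2.13 × 6.0 = 2533 J
q2 (melt at 0 °C): 198.2 × 332.0 = 65802 J
q3 (heat water 0.0→63.7 °C): 198.2 × 4.15 × 63.7 = 52395 J
Total: 2533 + 65802 + 52395 = 120730 J = 121 kJ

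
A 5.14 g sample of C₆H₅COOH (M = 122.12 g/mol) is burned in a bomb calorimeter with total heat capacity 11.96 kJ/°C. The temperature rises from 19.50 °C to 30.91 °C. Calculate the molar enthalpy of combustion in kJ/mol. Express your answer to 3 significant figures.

ΔT = 30.91 − 19.50 = 11.41 °C
q_cal = C_cal × ΔT = 11.96 × 11.41 = 136.4636 kJ
n = 5.14 / 122.12 = 0.04209 mol
q_rxn = −q_cal = -136.4636 kJ
ΔH = -136.4636 / 0.04209 = -3242 kJ/mol

ΔH = -3240 kJ/mol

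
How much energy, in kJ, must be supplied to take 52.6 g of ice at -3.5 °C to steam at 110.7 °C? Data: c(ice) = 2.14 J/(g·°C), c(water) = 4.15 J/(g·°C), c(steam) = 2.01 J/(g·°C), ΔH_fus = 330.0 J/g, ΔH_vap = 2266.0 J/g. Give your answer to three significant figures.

q1 (heat ice -3.5→0.0 °C): 52.6 × 2.14 × 3.5 = 394 J
q2 (melt at 0 °C): 52.6 × 330.0 = 17358 J
q3 (heat water 0.0→100.0 °C): 52.6 × 4.15 × 100.0 = 21829 J
q4 (vaporize at 100 °C): 52.6 × 2266.0 = 119192 J
q5 (heat steam 100.0→110.7 °C): 52.6 × 2.01 × 10.7 = 1131 J
Total: 394 + 17358 + 21829 + 119192 + 1131 = 159904 J = 160 kJ

q = 160 kJ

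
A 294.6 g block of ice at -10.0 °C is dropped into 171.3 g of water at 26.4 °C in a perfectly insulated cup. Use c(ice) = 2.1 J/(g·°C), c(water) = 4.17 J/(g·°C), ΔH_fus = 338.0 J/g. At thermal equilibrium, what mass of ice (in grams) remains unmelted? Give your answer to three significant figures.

Heat to warm all ice to 0 °C: 294.6×2.1×10.0 = 6186.6 J
Heat released by water cooling to 0 °C: 171.3×4.17×26.4 = 18858 J
18858 J < 6186.6 + 294.6×338.0 = 105761.4 J, so not all ice melts; final T = 0 °C.
Heat left for melting: 18858 − 6186.6 = 12671.4 J
Mass melted = 12671.4 / 338.0 = 37.49 g
Ice remaining = 294.6 − 37.49 = 257.11 g

m_ice remaining = 257 g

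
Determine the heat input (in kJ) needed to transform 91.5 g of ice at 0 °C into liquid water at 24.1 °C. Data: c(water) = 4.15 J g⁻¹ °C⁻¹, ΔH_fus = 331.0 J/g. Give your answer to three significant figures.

q1 (melt at 0 °C): 91.5 × 331.0 = 30287 J
q2 (heat water 0.0→24.1 °C): 91.5 × 4.15 × 24.1 = 9151 J
Total: 30287 + 9151 = 39438 J = 39.4 kJ

q = 39.4 kJ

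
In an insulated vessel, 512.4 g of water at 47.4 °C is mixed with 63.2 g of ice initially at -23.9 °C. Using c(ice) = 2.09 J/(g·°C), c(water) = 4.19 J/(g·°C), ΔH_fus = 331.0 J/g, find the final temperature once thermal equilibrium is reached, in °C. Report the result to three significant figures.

Heat to bring ice to 0 °C and melt it: q₁ = 63.2×2.09×23.9 + 63.2×331.0 = 24076 J
Heat the water can supply cooling to 0 °C: 512.4×4.19×47.4 = 101766 J > q₁, so all ice melts.
Energy balance: 512.4×4.19×(47.4 − T) = 24076 + 63.2×4.19×(T − 0)
2146.956(47.4 − T) = 24076 + 264.808 T
101766 − 24076 = 2411.764 T
T = 77690 / 2411.764 = 32.21 °C

T_f = 32.2 °C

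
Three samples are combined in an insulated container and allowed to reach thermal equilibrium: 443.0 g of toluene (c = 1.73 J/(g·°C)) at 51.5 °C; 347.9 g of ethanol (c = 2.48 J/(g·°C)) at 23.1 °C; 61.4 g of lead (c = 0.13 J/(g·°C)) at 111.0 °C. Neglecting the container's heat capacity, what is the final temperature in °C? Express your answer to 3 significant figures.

Σ mᵢcᵢ(T − Tᵢ) = 0  ⇒  T = Σ mᵢcᵢTᵢ / Σ mᵢcᵢ
Σ mᵢcᵢ = 443.0×1.73 + 347.9×2.48 + 61.4×0.13 = 1637.164
Σ mᵢcᵢTᵢ = 766.39×51.5 + 862.792×23.1 + 7.982×111.0 = 60286
T = 60286 / 1637.164 = 36.82 °C

T_f = 36.8 °C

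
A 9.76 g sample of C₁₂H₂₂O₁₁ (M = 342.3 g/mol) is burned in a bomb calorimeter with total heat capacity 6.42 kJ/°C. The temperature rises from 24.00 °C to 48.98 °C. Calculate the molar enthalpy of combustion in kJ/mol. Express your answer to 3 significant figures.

ΔH = -5620 kJ/mol

ΔT = 48.98 − 24.00 = 24.98 °C
q_cal = C_cal × ΔT = 6.42 × 24.98 = 160.3716 kJ
n = 9.76 / 342.3 = 0.028513 mol
q_rxn = −q_cal = -160.3716 kJ
ΔH = -160.3716 / 0.028513 = -5624.5 kJ/mol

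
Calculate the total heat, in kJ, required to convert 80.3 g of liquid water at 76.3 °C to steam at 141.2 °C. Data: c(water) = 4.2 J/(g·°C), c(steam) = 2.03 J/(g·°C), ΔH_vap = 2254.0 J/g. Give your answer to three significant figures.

q = 196 kJ

q1 (heat water 76.3→100.0 °C): 80.3 × 4.2 × 23.7 = 7993 J
q2 (vaporize at 100 °C): 80.3 × 2254.0 = 180996 J
q3 (heat steam 100.0→141.2 °C): 80.3 × 2.03 × 41.2 = 6716 J
Total: 7993 + 180996 + 6716 = 195705 J = 196 kJ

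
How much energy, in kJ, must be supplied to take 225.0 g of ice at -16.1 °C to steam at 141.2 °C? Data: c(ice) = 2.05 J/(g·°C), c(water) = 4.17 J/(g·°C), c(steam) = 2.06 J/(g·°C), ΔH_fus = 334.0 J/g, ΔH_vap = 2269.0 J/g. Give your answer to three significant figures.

q1 (heat ice -16.1→0.0 °C): 225.0 × 2.05 × 16.1 = 7426 J
q2 (melt at 0 °C): 225.0 × 334.0 = 75150 J
q3 (heat water 0.0→100.0 °C): 225.0 × 4.17 × 100.0 = 93825 J
q4 (vaporize at 100 °C): 225.0 × 2269.0 = 510525 J
q5 (heat steam 100.0→141.2 °C): 225.0 × 2.06 × 41.2 = 19096 J
Total: 7426 + 75150 + 93825 + 510525 + 19096 = 706022 J = 706 kJ

q = 706 kJ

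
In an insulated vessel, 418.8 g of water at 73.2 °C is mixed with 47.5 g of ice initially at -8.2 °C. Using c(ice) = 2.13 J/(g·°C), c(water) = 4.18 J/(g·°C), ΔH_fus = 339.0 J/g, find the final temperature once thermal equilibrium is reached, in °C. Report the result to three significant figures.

T_f = 57.1 °C

Heat to bring ice to 0 °C and melt it: q₁ = 47.5×2.13×8.2 + 47.5×339.0 = 16932 J
Heat the water can supply cooling to 0 °C: 418.8×4.18×73.2 = 128143 J > q₁, so all ice melts.
Energy balance: 418.8×4.18×(73.2 − T) = 16932 + 47.5×4.18×(T − 0)
1750.584(73.2 − T) = 16932 + 198.55 T
128143 − 16932 = 1949.134 T
T = 111211 / 1949.134 = 57.06 °C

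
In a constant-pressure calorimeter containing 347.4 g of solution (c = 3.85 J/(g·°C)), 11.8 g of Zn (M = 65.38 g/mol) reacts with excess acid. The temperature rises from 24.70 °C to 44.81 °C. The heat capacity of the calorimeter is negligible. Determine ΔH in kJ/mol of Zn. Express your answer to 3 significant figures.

ΔH = -149 kJ/mol

|ΔT| = |44.81 − 24.70| = 20.11 °C
|q_surr| = (347.4 × 3.85) × 20.11 = 1337.49 × 20.11 = 26900 J
n(Zn) = 11.8 / 65.38 = 0.1805 mol
Temperature rose, so q_rxn = −|q_surr| = -26.90 kJ
ΔH = q_rxn / n = -149.0 kJ/mol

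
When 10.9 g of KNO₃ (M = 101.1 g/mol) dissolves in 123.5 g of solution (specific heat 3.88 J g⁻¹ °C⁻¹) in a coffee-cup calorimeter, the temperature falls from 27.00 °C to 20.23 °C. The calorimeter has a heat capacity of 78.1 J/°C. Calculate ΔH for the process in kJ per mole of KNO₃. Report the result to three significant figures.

|ΔT| = |20.23 − 27.00| = 6.77 °C
|q_surr| = (123.5 × 3.88 + 78.1) × 6.77 = 557.28 × 6.77 = 3773 J
n(KNO₃) = 10.9 / 101.1 = 0.1078 mol
Temperature fell, so q_rxn = +|q_surr| = 3.773 kJ
ΔH = q_rxn / n = 35.00 kJ/mol

ΔH = 35.0 kJ/mol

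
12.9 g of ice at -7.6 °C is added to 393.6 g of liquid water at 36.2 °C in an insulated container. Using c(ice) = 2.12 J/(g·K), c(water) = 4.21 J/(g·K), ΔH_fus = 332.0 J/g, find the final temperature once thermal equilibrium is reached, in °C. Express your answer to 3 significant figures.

Heat to bring ice to 0 °C and melt it: q₁ = 12.9×2.12×7.6 + 12.9×332.0 = 4490.6 J
Heat the water can supply cooling to 0 °C: 393.6×4.21×36.2 = 59985.4 J > q₁, so all ice melts.
Energy balance: 393.6×4.21×(36.2 − T) = 4490.6 + 12.9×4.21×(T − 0)
1657.056(36.2 − T) = 4490.6 + 54.309 T
59985.4 − 4490.6 = 1711.365 T
T = 55494.8 / 1711.365 = 32.43 °C

T_f = 32.4 °C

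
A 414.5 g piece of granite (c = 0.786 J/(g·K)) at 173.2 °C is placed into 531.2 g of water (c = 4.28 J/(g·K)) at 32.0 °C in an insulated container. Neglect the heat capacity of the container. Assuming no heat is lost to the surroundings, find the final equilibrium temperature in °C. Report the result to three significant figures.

Heat lost by granite = heat gained by water.
(414.5)(0.786)(173.2 − T) = (531.2)(4.28)(T − 32.0)
325.797 (173.2 − T) = 2273.536 (T − 32.0)
56428 − 325.797 T = 2273.536 T − 72753
129181 = 2599.333 T
T = 49.70 °C

T_f = 49.7 °C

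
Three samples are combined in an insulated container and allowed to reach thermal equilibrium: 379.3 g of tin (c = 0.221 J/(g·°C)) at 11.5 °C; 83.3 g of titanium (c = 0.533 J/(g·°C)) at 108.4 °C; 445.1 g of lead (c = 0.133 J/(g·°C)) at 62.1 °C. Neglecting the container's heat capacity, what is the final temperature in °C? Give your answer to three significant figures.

T_f = 50.4 °C

Σ mᵢcᵢ(T − Tᵢ) = 0  ⇒  T = Σ mᵢcᵢTᵢ / Σ mᵢcᵢ
Σ mᵢcᵢ = 379.3×0.221 + 83.3×0.533 + 445.1×0.133 = 187.4225
Σ mᵢcᵢTᵢ = 83.8253×11.5 + 44.3989×108.4 + 59.1983×62.1 = 9453.0
T = 9453.0 / 187.4225 = 50.44 °C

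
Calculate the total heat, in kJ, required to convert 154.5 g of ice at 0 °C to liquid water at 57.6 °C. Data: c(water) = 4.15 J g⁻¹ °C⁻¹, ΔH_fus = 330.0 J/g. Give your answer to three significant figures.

q = 87.9 kJ

q1 (melt at 0 °C): 154.5 × 330.0 = 50985 J
q2 (heat water 0.0→57.6 °C): 154.5 × 4.15 × 57.6 = 36932 J
Total: 50985 + 36932 = 87917 J = 87.9 kJ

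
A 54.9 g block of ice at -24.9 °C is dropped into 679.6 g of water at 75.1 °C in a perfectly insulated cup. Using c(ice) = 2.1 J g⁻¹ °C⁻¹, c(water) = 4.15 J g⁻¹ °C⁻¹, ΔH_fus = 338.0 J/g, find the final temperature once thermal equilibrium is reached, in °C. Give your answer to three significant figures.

Heat to bring ice to 0 °C and melt it: q₁ = 54.9×2.1×24.9 + 54.9×338.0 = 21427 J
Heat the water can supply cooling to 0 °C: 679.6×4.15×75.1 = 211808 J > q₁, so all ice melts.
Energy balance: 679.6×4.15×(75.1 − T) = 21427 + 54.9×4.15×(T − 0)
2820.34(75.1 − T) = 21427 + 227.835 T
211808 − 21427 = 3048.175 T
T = 190381 / 3048.175 = 62.46 °C

T_f = 62.5 °C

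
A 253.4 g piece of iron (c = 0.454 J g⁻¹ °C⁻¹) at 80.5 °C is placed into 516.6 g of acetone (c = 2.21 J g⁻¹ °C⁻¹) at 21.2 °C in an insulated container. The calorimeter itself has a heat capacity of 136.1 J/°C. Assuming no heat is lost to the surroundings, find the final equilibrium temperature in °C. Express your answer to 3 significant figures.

Heat lost by iron = heat gained by acetone + calorimeter.
(253.4)(0.454)(80.5 − T) = [(516.6)(2.21) + 136.1](T − 21.2)
115.0436 (80.5 − T) = 1277.786 (T − 21.2)
9261.0 − 115.0436 T = 1277.786 T − 27089
36350.0 = 1392.8296 T
T = 26.10 °C

T_f = 26.1 °C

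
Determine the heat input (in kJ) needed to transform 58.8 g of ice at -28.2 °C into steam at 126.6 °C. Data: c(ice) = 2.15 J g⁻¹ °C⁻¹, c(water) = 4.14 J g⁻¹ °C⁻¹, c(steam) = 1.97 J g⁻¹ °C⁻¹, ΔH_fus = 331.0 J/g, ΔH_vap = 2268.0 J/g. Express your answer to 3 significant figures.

q1 (heat ice -28.2→0.0 °C): 58.8 × 2.15 × 28.2 = 3565 J
q2 (melt at 0 °C): 58.8 × 331.0 = 19463 J
q3 (heat water 0.0→100.0 °C): 58.8 × 4.14 × 100.0 = 24343 J
q4 (vaporize at 100 °C): 58.8 × 2268.0 = 133358 J
q5 (heat steam 100.0→126.6 °C): 58.8 × 1.97 × 26.6 = 3081 J
Total: 3565 + 19463 + 24343 + 133358 + 3081 = 183810 J = 184 kJ

q = 184 kJ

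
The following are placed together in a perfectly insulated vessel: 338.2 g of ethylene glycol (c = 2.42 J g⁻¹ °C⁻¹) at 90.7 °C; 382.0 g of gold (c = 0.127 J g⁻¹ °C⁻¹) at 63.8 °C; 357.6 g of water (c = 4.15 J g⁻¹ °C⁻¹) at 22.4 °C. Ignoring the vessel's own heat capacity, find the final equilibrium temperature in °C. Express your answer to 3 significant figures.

T_f = 47.0 °C

Σ mᵢcᵢ(T − Tᵢ) = 0  ⇒  T = Σ mᵢcᵢTᵢ / Σ mᵢcᵢ
Σ mᵢcᵢ = 338.2×2.42 + 382.0×0.127 + 357.6×4.15 = 2350.998
Σ mᵢcᵢTᵢ = 818.444×90.7 + 48.514×63.8 + 1484.04×22.4 = 110570
T = 110570 / 2350.998 = 47.03 °C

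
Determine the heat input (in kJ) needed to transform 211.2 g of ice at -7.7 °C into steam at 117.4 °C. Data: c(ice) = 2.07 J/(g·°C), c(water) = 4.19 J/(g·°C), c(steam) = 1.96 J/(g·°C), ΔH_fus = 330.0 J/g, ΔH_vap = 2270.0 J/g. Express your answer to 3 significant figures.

q1 (heat ice -7.7→0.0 °C): 211.2 × 2.07 × 7.7 = 3366 J
q2 (melt at 0 °C): 211.2 × 330.0 = 69696 J
q3 (heat water 0.0→100.0 °C): 211.2 × 4.19 × 100.0 = 88493 J
q4 (vaporize at 100 °C): 211.2 × 2270.0 = 479424 J
q5 (heat steam 100.0→117.4 °C): 211.2 × 1.96 × 17.4 = 7203 J
Total: 3366 + 69696 + 88493 + 479424 + 7203 = 648182 J = 648 kJ

q = 648 kJ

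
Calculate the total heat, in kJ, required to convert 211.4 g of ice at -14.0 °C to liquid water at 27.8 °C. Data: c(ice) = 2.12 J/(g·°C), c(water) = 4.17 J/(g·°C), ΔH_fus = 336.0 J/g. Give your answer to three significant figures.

q = 102 kJ

q1 (heat ice -14.0→0.0 °C): 211.4 × 2.12 × 14.0 = 6274 J
q2 (melt at 0 °C): 211.4 × 336.0 = 71030 J
q3 (heat water 0.0→27.8 °C): 211.4 × 4.17 × 27.8 = 24507 J
Total: 6274 + 71030 + 24507 = 101811 J = 102 kJ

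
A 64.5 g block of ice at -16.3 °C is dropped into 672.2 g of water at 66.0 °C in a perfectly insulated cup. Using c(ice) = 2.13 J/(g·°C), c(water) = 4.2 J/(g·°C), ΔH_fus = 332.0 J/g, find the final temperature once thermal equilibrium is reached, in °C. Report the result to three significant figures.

Heat to bring ice to 0 °C and melt it: q₁ = 64.5×2.13×16.3 + 64.5×332.0 = 23653 J
Heat the water can supply cooling to 0 °C: 672.2×4.2×66.0 = 186334 J > q₁, so all ice melts.
Energy balance: 672.2×4.2×(66.0 − T) = 23653 + 64.5×4.2×(T − 0)
2823.24(66.0 − T) = 23653 + 270.9 T
186334 − 23653 = 3094.14 T
T = 162681 / 3094.14 = 52.58 °C

T_f = 52.6 °C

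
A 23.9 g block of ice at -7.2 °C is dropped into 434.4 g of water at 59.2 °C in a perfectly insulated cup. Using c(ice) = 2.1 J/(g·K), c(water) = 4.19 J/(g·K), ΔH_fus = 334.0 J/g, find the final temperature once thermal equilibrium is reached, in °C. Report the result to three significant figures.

T_f = 51.8 °C

Heat to bring ice to 0 °C and melt it: q₁ = 23.9×2.1×7.2 + 23.9×334.0 = 8344.0 J
Heat the water can supply cooling to 0 °C: 434.4×4.19×59.2 = 107752 J > q₁, so all ice melts.
Energy balance: 434.4×4.19×(59.2 − T) = 8344.0 + 23.9×4.19×(T − 0)
1820.136(59.2 − T) = 8344.0 + 100.141 T
107752 − 8344.0 = 1920.277 T
T = 99408.0 / 1920.277 = 51.77 °C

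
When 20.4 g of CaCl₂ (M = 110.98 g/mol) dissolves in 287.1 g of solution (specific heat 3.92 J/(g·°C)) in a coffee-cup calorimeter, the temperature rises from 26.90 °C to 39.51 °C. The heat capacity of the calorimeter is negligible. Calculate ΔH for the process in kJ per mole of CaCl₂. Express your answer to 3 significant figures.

|ΔT| = |39.51 − 26.90| = 12.61 °C
|q_surr| = (287.1 × 3.92) × 12.61 = 1125.432 × 12.61 = 14190 J
n(CaCl₂) = 20.4 / 110.98 = 0.1838 mol
Temperature rose, so q_rxn = −|q_surr| = -14.19 kJ
ΔH = q_rxn / n = -77.20 kJ/mol

ΔH = -77.2 kJ/mol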